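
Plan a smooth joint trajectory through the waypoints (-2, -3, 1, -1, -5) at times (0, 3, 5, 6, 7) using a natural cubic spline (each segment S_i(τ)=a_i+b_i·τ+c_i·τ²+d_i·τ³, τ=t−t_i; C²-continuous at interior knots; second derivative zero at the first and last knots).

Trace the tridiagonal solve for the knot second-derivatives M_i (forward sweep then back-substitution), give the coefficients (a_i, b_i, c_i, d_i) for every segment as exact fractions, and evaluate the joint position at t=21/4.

Δ: Δ0=-1/3, Δ1=2, Δ2=-2, Δ3=-4
row 1: diag=10, rhs=14; c'=1/5, d'=7/5
row 2: denom=6−2·1/5=28/5; d'=(-24−2·7/5)/(28/5)=-67/14
row 3: denom=4−1·5/28=107/28; d'=(-12−1·-67/14)/(107/28)=-202/107
back: M3=-202/107
back: M2=-67/14−5/28·-202/107=-476/107
back: M1=7/5−1/5·-476/107=245/107
M: M0=0, M1=245/107, M2=-476/107, M3=-202/107, M4=0
seg 0: a=-2, c=M0/2=0, d=(M1−M0)/(6·3)=245/1926, b=Δ0−h0·(2M0+M1)/6=-949/642
seg 1: a=-3, c=M1/2=245/214, d=(M2−M1)/(6·2)=-721/1284, b=Δ1−h1·(2M1+M2)/6=628/321
seg 2: a=1, c=M2/2=-238/107, d=(M3−M2)/(6·1)=137/321, b=Δ2−h2·(2M2+M3)/6=-65/321
seg 3: a=-1, c=M3/2=-101/107, d=(M4−M3)/(6·1)=101/321, b=Δ3−h3·(2M3+M4)/6=-1082/321
t_q=21/4 → seg 2, τ=1/4; S=1+-65/321·τ+-238/107·τ²+137/321·τ³=5595/6848

  seg 0: a=-2 b=-949/642 c=0 d=245/1926
  seg 1: a=-3 b=628/321 c=245/214 d=-721/1284
  seg 2: a=1 b=-65/321 c=-238/107 d=137/321
  seg 3: a=-1 b=-1082/321 c=-101/107 d=101/321
S(21/4) = 5595/6848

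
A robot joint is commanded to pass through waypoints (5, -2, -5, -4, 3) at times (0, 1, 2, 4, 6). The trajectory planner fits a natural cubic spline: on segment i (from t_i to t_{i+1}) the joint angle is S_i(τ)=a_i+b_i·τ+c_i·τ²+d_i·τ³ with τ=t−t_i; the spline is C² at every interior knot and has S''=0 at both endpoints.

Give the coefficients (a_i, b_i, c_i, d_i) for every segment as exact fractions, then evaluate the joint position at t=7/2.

Δ: Δ0=-7, Δ1=-3, Δ2=1/2, Δ3=7/2
row 1: diag=4, rhs=24; c'=1/4, d'=6
row 2: denom=6−1·1/4=23/4; d'=(21−1·6)/(23/4)=60/23
row 3: denom=8−2·8/23=168/23; d'=(18−2·60/23)/(168/23)=7/4
back: M3=7/4
back: M2=60/23−8/23·7/4=2
back: M1=6−1/4·2=11/2
M: M0=0, M1=11/2, M2=2, M3=7/4, M4=0
seg 0: a=5, c=M0/2=0, d=(M1−M0)/(6·1)=11/12, b=Δ0−h0·(2M0+M1)/6=-95/12
seg 1: a=-2, c=M1/2=11/4, d=(M2−M1)/(6·1)=-7/12, b=Δ1−h1·(2M1+M2)/6=-31/6
seg 2: a=-5, c=M2/2=1, d=(M3−M2)/(6·2)=-1/48, b=Δ2−h2·(2M2+M3)/6=-17/12
seg 3: a=-4, c=M3/2=7/8, d=(M4−M3)/(6·2)=-7/48, b=Δ3−h3·(2M3+M4)/6=7/3
t_q=7/2 → seg 2, τ=3/2; S=-5+-17/12·τ+1·τ²+-1/48·τ³=-633/128

  seg 0: a=5 b=-95/12 c=0 d=11/12
  seg 1: a=-2 b=-31/6 c=11/4 d=-7/12
  seg 2: a=-5 b=-17/12 c=1 d=-1/48
  seg 3: a=-4 b=7/3 c=7/8 d=-7/48
S(7/2) = -633/128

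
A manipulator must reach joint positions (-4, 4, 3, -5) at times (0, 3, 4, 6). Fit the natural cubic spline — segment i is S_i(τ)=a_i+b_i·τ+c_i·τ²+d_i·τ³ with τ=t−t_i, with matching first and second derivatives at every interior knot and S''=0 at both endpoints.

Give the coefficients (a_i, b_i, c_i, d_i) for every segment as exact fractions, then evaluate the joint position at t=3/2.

  seg 0: a=-4 b=547/141 c=0 d=-19/141
  seg 1: a=4 b=34/141 c=-57/47 d=-4/141
  seg 2: a=3 b=-320/141 c=-61/47 d=61/282
S(3/2) = 513/376

Δ: Δ0=8/3, Δ1=-1, Δ2=-4
row 1: diag=8, rhs=-22; c'=1/8, d'=-11/4
row 2: denom=6−1·1/8=47/8; d'=(-18−1·-11/4)/(47/8)=-122/47
back: M2=-122/47
back: M1=-11/4−1/8·-122/47=-114/47
M: M0=0, M1=-114/47, M2=-122/47, M3=0
seg 0: a=-4, c=M0/2=0, d=(M1−M0)/(6·3)=-19/141, b=Δ0−h0·(2M0+M1)/6=547/141
seg 1: a=4, c=M1/2=-57/47, d=(M2−M1)/(6·1)=-4/141, b=Δ1−h1·(2M1+M2)/6=34/141
seg 2: a=3, c=M2/2=-61/47, d=(M3−M2)/(6·2)=61/282, b=Δ2−h2·(2M2+M3)/6=-320/141
t_q=3/2 → seg 0, τ=3/2; S=-4+547/141·τ+0·τ²+-19/141·τ³=513/376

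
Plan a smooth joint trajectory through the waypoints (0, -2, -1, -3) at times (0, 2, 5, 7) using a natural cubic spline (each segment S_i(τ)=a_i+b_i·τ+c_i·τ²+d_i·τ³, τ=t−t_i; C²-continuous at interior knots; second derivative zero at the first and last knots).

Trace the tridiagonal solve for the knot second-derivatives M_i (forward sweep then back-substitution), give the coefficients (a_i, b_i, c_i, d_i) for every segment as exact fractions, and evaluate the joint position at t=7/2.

  seg 0: a=0 b=-29/21 c=0 d=2/21
  seg 1: a=-2 b=-5/21 c=4/7 d=-8/63
  seg 2: a=-1 b=-5/21 c=-4/7 d=2/21
S(7/2) = -3/2

Δ: Δ0=-1, Δ1=1/3, Δ2=-1
row 1: diag=10, rhs=8; c'=3/10, d'=4/5
row 2: denom=10−3·3/10=91/10; d'=(-8−3·4/5)/(91/10)=-8/7
back: M2=-8/7
back: M1=4/5−3/10·-8/7=8/7
M: M0=0, M1=8/7, M2=-8/7, M3=0
seg 0: a=0, c=M0/2=0, d=(M1−M0)/(6·2)=2/21, b=Δ0−h0·(2M0+M1)/6=-29/21
seg 1: a=-2, c=M1/2=4/7, d=(M2−M1)/(6·3)=-8/63, b=Δ1−h1·(2M1+M2)/6=-5/21
seg 2: a=-1, c=M2/2=-4/7, d=(M3−M2)/(6·2)=2/21, b=Δ2−h2·(2M2+M3)/6=-5/21
t_q=7/2 → seg 1, τ=3/2; S=-2+-5/21·τ+4/7·τ²+-8/63·τ³=-3/2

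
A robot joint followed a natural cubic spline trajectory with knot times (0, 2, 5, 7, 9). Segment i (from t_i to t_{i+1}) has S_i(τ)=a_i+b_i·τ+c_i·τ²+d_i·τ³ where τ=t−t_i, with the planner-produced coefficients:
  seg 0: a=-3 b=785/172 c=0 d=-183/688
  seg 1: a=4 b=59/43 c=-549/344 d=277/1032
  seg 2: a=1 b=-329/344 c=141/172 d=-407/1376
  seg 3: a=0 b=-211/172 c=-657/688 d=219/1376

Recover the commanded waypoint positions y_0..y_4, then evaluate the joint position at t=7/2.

y_0 = S_0(0) = a_0 = -3
y_1 = S_1(0) = a_1 = 4
y_2 = S_2(0) = a_2 = 1
y_3 = S_3(0) = a_3 = 0
y_4 = S_3(2) = -5
t_q=7/2 is in segment 1 (τ=3/2); S_1(τ)=9283/2752

y_0=-3 y_1=4 y_2=1 y_3=0 y_4=-5
S(7/2) = 9283/2752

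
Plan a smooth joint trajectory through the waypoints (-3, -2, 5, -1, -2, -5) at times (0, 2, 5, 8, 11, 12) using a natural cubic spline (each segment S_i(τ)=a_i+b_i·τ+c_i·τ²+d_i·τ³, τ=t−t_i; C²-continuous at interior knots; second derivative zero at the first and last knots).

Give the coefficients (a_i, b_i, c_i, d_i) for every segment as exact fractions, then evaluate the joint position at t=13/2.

  seg 0: a=-3 b=-129/662 c=0 d=115/662
  seg 1: a=-2 b=1251/662 c=345/331 d=-5329/17874
  seg 2: a=5 b=31/331 c=-3259/1986 d=1873/5958
  seg 3: a=-1 b=-837/662 c=1180/993 d=-5231/17874
  seg 4: a=-2 b=-674/331 c=-957/662 d=319/662
S(13/2) = 13289/5296

Δ: Δ0=1/2, Δ1=7/3, Δ2=-2, Δ3=-1/3, Δ4=-3
row 1: diag=10, rhs=11; c'=3/10, d'=11/10
row 2: denom=12−3·3/10=111/10; d'=(-26−3·11/10)/(111/10)=-293/111
row 3: denom=12−3·10/37=414/37; d'=(10−3·-293/111)/(414/37)=221/138
row 4: denom=8−3·37/138=331/46; d'=(-16−3·221/138)/(331/46)=-957/331
back: M4=-957/331
back: M3=221/138−37/138·-957/331=2360/993
back: M2=-293/111−10/37·2360/993=-3259/993
back: M1=11/10−3/10·-3259/993=690/331
M: M0=0, M1=690/331, M2=-3259/993, M3=2360/993, M4=-957/331, M5=0
seg 0: a=-3, c=M0/2=0, d=(M1−M0)/(6·2)=115/662, b=Δ0−h0·(2M0+M1)/6=-129/662
seg 1: a=-2, c=M1/2=345/331, d=(M2−M1)/(6·3)=-5329/17874, b=Δ1−h1·(2M1+M2)/6=1251/662
seg 2: a=5, c=M2/2=-3259/1986, d=(M3−M2)/(6·3)=1873/5958, b=Δ2−h2·(2M2+M3)/6=31/331
seg 3: a=-1, c=M3/2=1180/993, d=(M4−M3)/(6·3)=-5231/17874, b=Δ3−h3·(2M3+M4)/6=-837/662
seg 4: a=-2, c=M4/2=-957/662, d=(M5−M4)/(6·1)=319/662, b=Δ4−h4·(2M4+M5)/6=-674/331
t_q=13/2 → seg 2, τ=3/2; S=5+31/331·τ+-3259/1986·τ²+1873/5958·τ³=13289/5296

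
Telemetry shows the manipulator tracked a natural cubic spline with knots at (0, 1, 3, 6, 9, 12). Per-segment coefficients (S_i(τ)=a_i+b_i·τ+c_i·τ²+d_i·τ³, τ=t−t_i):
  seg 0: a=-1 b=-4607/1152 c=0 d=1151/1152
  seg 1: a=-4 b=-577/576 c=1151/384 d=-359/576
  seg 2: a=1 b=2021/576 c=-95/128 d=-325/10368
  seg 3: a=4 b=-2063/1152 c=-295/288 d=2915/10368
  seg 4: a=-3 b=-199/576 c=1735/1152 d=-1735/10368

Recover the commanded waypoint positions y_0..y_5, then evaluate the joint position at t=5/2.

y_0 = S_0(0) = a_0 = -1
y_1 = S_1(0) = a_1 = -4
y_2 = S_2(0) = a_2 = 1
y_3 = S_3(0) = a_3 = 4
y_4 = S_4(0) = a_4 = -3
y_5 = S_4(3) = 5
t_q=5/2 is in segment 1 (τ=3/2); S_1(τ)=-331/384

y_0=-1 y_1=-4 y_2=1 y_3=4 y_4=-3 y_5=5
S(5/2) = -331/384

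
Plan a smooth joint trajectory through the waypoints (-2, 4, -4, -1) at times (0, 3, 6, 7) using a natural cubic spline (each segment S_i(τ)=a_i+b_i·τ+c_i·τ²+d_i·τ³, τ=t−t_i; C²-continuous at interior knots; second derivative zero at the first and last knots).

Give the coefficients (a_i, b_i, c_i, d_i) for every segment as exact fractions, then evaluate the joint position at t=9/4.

  seg 0: a=-2 b=337/87 c=0 d=-163/783
  seg 1: a=4 b=-152/87 c=-163/87 d=409/783
  seg 2: a=-4 b=97/87 c=82/29 d=-82/87
S(9/4) = 8063/1856

Δ: Δ0=2, Δ1=-8/3, Δ2=3
row 1: diag=12, rhs=-28; c'=1/4, d'=-7/3
row 2: denom=8−3·1/4=29/4; d'=(34−3·-7/3)/(29/4)=164/29
back: M2=164/29
back: M1=-7/3−1/4·164/29=-326/87
M: M0=0, M1=-326/87, M2=164/29, M3=0
seg 0: a=-2, c=M0/2=0, d=(M1−M0)/(6·3)=-163/783, b=Δ0−h0·(2M0+M1)/6=337/87
seg 1: a=4, c=M1/2=-163/87, d=(M2−M1)/(6·3)=409/783, b=Δ1−h1·(2M1+M2)/6=-152/87
seg 2: a=-4, c=M2/2=82/29, d=(M3−M2)/(6·1)=-82/87, b=Δ2−h2·(2M2+M3)/6=97/87
t_q=9/4 → seg 0, τ=9/4; S=-2+337/87·τ+0·τ²+-163/783·τ³=8063/1856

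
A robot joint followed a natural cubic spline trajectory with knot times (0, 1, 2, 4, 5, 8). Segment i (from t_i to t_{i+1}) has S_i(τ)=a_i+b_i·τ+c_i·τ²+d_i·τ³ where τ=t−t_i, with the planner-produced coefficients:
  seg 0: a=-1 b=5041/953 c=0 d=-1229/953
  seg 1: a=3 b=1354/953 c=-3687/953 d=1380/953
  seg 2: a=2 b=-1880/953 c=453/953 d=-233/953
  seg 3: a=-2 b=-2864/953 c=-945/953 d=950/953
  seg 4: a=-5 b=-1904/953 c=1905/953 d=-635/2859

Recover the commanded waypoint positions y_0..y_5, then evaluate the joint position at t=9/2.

y_0=-1 y_1=3 y_2=2 y_3=-2 y_4=-5 y_5=1
S(9/2) = -6911/1906

y_0 = S_0(0) = a_0 = -1
y_1 = S_1(0) = a_1 = 3
y_2 = S_2(0) = a_2 = 2
y_3 = S_3(0) = a_3 = -2
y_4 = S_4(0) = a_4 = -5
y_5 = S_4(3) = 1
t_q=9/2 is in segment 3 (τ=1/2); S_3(τ)=-6911/1906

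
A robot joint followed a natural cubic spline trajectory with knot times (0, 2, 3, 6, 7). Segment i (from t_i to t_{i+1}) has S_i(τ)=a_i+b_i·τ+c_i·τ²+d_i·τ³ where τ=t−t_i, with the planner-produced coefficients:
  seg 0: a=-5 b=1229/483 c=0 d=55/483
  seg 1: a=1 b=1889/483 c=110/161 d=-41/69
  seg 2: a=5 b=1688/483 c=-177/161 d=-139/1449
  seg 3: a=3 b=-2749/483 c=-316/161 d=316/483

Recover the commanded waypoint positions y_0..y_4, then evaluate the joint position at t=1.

y_0 = S_0(0) = a_0 = -5
y_1 = S_1(0) = a_1 = 1
y_2 = S_2(0) = a_2 = 5
y_3 = S_3(0) = a_3 = 3
y_4 = S_3(1) = -4
t_q=1 is in segment 0 (τ=1); S_0(τ)=-377/161

y_0=-5 y_1=1 y_2=5 y_3=3 y_4=-4
S(1) = -377/161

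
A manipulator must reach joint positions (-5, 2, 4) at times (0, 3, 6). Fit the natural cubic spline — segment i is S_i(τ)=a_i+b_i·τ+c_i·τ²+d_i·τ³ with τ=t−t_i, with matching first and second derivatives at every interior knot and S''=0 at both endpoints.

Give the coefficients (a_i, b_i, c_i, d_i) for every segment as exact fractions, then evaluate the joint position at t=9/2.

  seg 0: a=-5 b=11/4 c=0 d=-5/108
  seg 1: a=2 b=3/2 c=-5/12 d=5/108
S(9/2) = 111/32

Δ: Δ0=7/3, Δ1=2/3
row 1: diag=12, rhs=-10; c'=1/4, d'=-5/6
back: M1=-5/6
M: M0=0, M1=-5/6, M2=0
seg 0: a=-5, c=M0/2=0, d=(M1−M0)/(6·3)=-5/108, b=Δ0−h0·(2M0+M1)/6=11/4
seg 1: a=2, c=M1/2=-5/12, d=(M2−M1)/(6·3)=5/108, b=Δ1−h1·(2M1+M2)/6=3/2
t_q=9/2 → seg 1, τ=3/2; S=2+3/2·τ+-5/12·τ²+5/108·τ³=111/32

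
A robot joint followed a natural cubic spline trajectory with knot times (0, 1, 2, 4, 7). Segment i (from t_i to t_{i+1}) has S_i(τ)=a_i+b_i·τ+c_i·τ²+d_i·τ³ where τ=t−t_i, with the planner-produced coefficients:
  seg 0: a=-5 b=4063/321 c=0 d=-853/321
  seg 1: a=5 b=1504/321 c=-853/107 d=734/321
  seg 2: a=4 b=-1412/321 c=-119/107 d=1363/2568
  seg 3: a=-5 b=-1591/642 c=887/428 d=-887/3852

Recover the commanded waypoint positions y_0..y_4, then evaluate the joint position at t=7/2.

y_0=-5 y_1=5 y_2=4 y_3=-5 y_4=0
S(7/2) = -22661/6848

y_0 = S_0(0) = a_0 = -5
y_1 = S_1(0) = a_1 = 5
y_2 = S_2(0) = a_2 = 4
y_3 = S_3(0) = a_3 = -5
y_4 = S_3(3) = 0
t_q=7/2 is in segment 2 (τ=3/2); S_2(τ)=-22661/6848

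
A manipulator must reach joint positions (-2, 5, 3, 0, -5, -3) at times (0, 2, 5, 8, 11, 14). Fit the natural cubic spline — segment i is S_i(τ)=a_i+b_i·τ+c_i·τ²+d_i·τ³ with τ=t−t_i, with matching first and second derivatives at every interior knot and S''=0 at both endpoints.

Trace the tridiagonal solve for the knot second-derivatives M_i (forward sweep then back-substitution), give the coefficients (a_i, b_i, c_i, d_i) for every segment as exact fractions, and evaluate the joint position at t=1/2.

  seg 0: a=-2 b=2723/618 c=0 d=-70/309
  seg 1: a=5 b=1043/618 c=-140/103 d=355/1854
  seg 2: a=3 b=-401/309 c=75/206 d=-491/5562
  seg 3: a=0 b=-925/618 c=-133/309 d=77/618
  seg 4: a=-5 b=-221/309 c=427/618 d=-427/5562
S(1/2) = 18/103

Δ: Δ0=7/2, Δ1=-2/3, Δ2=-1, Δ3=-5/3, Δ4=2/3
row 1: diag=10, rhs=-25; c'=3/10, d'=-5/2
row 2: denom=12−3·3/10=111/10; d'=(-2−3·-5/2)/(111/10)=55/111
row 3: denom=12−3·10/37=414/37; d'=(-4−3·55/111)/(414/37)=-203/414
row 4: denom=12−3·37/138=515/46; d'=(14−3·-203/414)/(515/46)=427/309
back: M4=427/309
back: M3=-203/414−37/138·427/309=-266/309
back: M2=55/111−10/37·-266/309=75/103
back: M1=-5/2−3/10·75/103=-280/103
M: M0=0, M1=-280/103, M2=75/103, M3=-266/309, M4=427/309, M5=0
seg 0: a=-2, c=M0/2=0, d=(M1−M0)/(6·2)=-70/309, b=Δ0−h0·(2M0+M1)/6=2723/618
seg 1: a=5, c=M1/2=-140/103, d=(M2−M1)/(6·3)=355/1854, b=Δ1−h1·(2M1+M2)/6=1043/618
seg 2: a=3, c=M2/2=75/206, d=(M3−M2)/(6·3)=-491/5562, b=Δ2−h2·(2M2+M3)/6=-401/309
seg 3: a=0, c=M3/2=-133/309, d=(M4−M3)/(6·3)=77/618, b=Δ3−h3·(2M3+M4)/6=-925/618
seg 4: a=-5, c=M4/2=427/618, d=(M5−M4)/(6·3)=-427/5562, b=Δ4−h4·(2M4+M5)/6=-221/309
t_q=1/2 → seg 0, τ=1/2; S=-2+2723/618·τ+0·τ²+-70/309·τ³=18/103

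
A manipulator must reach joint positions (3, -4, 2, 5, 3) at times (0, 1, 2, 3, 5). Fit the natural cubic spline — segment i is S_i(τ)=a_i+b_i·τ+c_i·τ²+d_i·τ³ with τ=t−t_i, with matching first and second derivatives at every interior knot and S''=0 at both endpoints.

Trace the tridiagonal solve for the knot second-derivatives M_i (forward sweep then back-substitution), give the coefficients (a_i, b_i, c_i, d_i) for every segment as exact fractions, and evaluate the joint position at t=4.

  seg 0: a=3 b=-915/86 c=0 d=313/86
  seg 1: a=-4 b=12/43 c=939/86 d=-447/86
  seg 2: a=2 b=561/86 c=-201/43 d=99/86
  seg 3: a=5 b=27/43 c=-105/86 d=35/172
S(4) = 793/172

Δ: Δ0=-7, Δ1=6, Δ2=3, Δ3=-1
row 1: diag=4, rhs=78; c'=1/4, d'=39/2
row 2: denom=4−1·1/4=15/4; d'=(-18−1·39/2)/(15/4)=-10
row 3: denom=6−1·4/15=86/15; d'=(-24−1·-10)/(86/15)=-105/43
back: M3=-105/43
back: M2=-10−4/15·-105/43=-402/43
back: M1=39/2−1/4·-402/43=939/43
M: M0=0, M1=939/43, M2=-402/43, M3=-105/43, M4=0
seg 0: a=3, c=M0/2=0, d=(M1−M0)/(6·1)=313/86, b=Δ0−h0·(2M0+M1)/6=-915/86
seg 1: a=-4, c=M1/2=939/86, d=(M2−M1)/(6·1)=-447/86, b=Δ1−h1·(2M1+M2)/6=12/43
seg 2: a=2, c=M2/2=-201/43, d=(M3−M2)/(6·1)=99/86, b=Δ2−h2·(2M2+M3)/6=561/86
seg 3: a=5, c=M3/2=-105/86, d=(M4−M3)/(6·2)=35/172, b=Δ3−h3·(2M3+M4)/6=27/43
t_q=4 → seg 3, τ=1; S=5+27/43·τ+-105/86·τ²+35/172·τ³=793/172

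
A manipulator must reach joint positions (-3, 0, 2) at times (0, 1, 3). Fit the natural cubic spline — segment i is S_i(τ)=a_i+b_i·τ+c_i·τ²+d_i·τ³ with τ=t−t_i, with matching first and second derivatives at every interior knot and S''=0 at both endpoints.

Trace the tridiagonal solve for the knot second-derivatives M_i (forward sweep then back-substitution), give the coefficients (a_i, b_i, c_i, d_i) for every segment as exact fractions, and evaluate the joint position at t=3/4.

Δ: Δ0=3, Δ1=1
row 1: diag=6, rhs=-12; c'=1/3, d'=-2
back: M1=-2
M: M0=0, M1=-2, M2=0
seg 0: a=-3, c=M0/2=0, d=(M1−M0)/(6·1)=-1/3, b=Δ0−h0·(2M0+M1)/6=10/3
seg 1: a=0, c=M1/2=-1, d=(M2−M1)/(6·2)=1/6, b=Δ1−h1·(2M1+M2)/6=7/3
t_q=3/4 → seg 0, τ=3/4; S=-3+10/3·τ+0·τ²+-1/3·τ³=-41/64

  seg 0: a=-3 b=10/3 c=0 d=-1/3
  seg 1: a=0 b=7/3 c=-1 d=1/6
S(3/4) = -41/64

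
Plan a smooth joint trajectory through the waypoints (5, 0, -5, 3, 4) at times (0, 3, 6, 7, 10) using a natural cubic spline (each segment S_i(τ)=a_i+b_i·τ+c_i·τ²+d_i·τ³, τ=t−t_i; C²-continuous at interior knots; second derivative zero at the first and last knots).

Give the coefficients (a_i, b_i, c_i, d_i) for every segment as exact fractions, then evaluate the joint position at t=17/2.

  seg 0: a=5 b=-125/228 c=0 d=-85/684
  seg 1: a=0 b=-445/114 c=-85/76 d=425/684
  seg 2: a=-5 b=1405/228 c=85/19 d=-601/228
  seg 3: a=3 b=821/114 c=-261/76 d=29/76
S(17/2) = 4477/608

Δ: Δ0=-5/3, Δ1=-5/3, Δ2=8, Δ3=1/3
row 1: diag=12, rhs=0; c'=1/4, d'=0
row 2: denom=8−3·1/4=29/4; d'=(58−3·0)/(29/4)=8
row 3: denom=8−1·4/29=228/29; d'=(-46−1·8)/(228/29)=-261/38
back: M3=-261/38
back: M2=8−4/29·-261/38=170/19
back: M1=0−1/4·170/19=-85/38
M: M0=0, M1=-85/38, M2=170/19, M3=-261/38, M4=0
seg 0: a=5, c=M0/2=0, d=(M1−M0)/(6·3)=-85/684, b=Δ0−h0·(2M0+M1)/6=-125/228
seg 1: a=0, c=M1/2=-85/76, d=(M2−M1)/(6·3)=425/684, b=Δ1−h1·(2M1+M2)/6=-445/114
seg 2: a=-5, c=M2/2=85/19, d=(M3−M2)/(6·1)=-601/228, b=Δ2−h2·(2M2+M3)/6=1405/228
seg 3: a=3, c=M3/2=-261/76, d=(M4−M3)/(6·3)=29/76, b=Δ3−h3·(2M3+M4)/6=821/114
t_q=17/2 → seg 3, τ=3/2; S=3+821/114·τ+-261/76·τ²+29/76·τ³=4477/608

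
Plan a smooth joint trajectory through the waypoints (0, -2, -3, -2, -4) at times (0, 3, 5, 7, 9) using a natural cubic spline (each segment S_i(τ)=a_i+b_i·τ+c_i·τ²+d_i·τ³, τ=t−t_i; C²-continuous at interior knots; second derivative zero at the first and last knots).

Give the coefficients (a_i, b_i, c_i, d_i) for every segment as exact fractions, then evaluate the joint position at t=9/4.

Δ: Δ0=-2/3, Δ1=-1/2, Δ2=1/2, Δ3=-1
row 1: diag=10, rhs=1; c'=1/5, d'=1/10
row 2: denom=8−2·1/5=38/5; d'=(6−2·1/10)/(38/5)=29/38
row 3: denom=8−2·5/19=142/19; d'=(-9−2·29/38)/(142/19)=-100/71
back: M3=-100/71
back: M2=29/38−5/19·-100/71=161/142
back: M1=1/10−1/5·161/142=-9/71
M: M0=0, M1=-9/71, M2=161/142, M3=-100/71, M4=0
seg 0: a=0, c=M0/2=0, d=(M1−M0)/(6·3)=-1/142, b=Δ0−h0·(2M0+M1)/6=-257/426
seg 1: a=-2, c=M1/2=-9/142, d=(M2−M1)/(6·2)=179/1704, b=Δ1−h1·(2M1+M2)/6=-169/213
seg 2: a=-3, c=M2/2=161/284, d=(M3−M2)/(6·2)=-361/1704, b=Δ2−h2·(2M2+M3)/6=91/426
seg 3: a=-2, c=M3/2=-50/71, d=(M4−M3)/(6·2)=25/213, b=Δ3−h3·(2M3+M4)/6=-13/213
t_q=9/4 → seg 0, τ=9/4; S=0+-257/426·τ+0·τ²+-1/142·τ³=-13065/9088

  seg 0: a=0 b=-257/426 c=0 d=-1/142
  seg 1: a=-2 b=-169/213 c=-9/142 d=179/1704
  seg 2: a=-3 b=91/426 c=161/284 d=-361/1704
  seg 3: a=-2 b=-13/213 c=-50/71 d=25/213
S(9/4) = -13065/9088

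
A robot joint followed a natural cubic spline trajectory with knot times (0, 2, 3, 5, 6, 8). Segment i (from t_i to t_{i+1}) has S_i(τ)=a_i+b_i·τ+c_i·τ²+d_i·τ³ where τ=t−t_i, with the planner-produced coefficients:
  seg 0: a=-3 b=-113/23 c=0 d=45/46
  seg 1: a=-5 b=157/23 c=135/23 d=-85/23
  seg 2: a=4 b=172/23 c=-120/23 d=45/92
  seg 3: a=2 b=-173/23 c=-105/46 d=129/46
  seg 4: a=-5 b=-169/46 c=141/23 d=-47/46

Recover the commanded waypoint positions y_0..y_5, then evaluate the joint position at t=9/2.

y_0 = S_0(0) = a_0 = -3
y_1 = S_1(0) = a_1 = -5
y_2 = S_2(0) = a_2 = 4
y_3 = S_3(0) = a_3 = 2
y_4 = S_4(0) = a_4 = -5
y_5 = S_4(2) = 4
t_q=9/2 is in segment 2 (τ=3/2); S_2(τ)=3775/736

y_0=-3 y_1=-5 y_2=4 y_3=2 y_4=-5 y_5=4
S(9/2) = 3775/736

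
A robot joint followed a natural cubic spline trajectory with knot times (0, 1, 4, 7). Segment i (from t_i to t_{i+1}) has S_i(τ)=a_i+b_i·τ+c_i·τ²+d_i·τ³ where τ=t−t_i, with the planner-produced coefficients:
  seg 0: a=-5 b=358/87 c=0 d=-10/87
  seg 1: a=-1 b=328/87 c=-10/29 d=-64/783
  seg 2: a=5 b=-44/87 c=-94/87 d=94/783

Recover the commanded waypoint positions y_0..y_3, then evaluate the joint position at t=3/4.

y_0 = S_0(0) = a_0 = -5
y_1 = S_1(0) = a_1 = -1
y_2 = S_2(0) = a_2 = 5
y_3 = S_2(3) = -3
t_q=3/4 is in segment 0 (τ=3/4); S_0(τ)=-1821/928

y_0=-5 y_1=-1 y_2=5 y_3=-3
S(3/4) = -1821/928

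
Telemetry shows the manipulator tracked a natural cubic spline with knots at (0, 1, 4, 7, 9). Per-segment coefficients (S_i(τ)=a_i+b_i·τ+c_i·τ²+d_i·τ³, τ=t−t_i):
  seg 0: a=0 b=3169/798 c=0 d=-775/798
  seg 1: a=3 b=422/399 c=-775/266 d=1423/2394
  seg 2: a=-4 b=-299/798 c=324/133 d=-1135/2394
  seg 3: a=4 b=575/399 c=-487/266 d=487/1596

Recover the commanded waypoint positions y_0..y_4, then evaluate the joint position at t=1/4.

y_0 = S_0(0) = a_0 = 0
y_1 = S_1(0) = a_1 = 3
y_2 = S_2(0) = a_2 = -4
y_3 = S_3(0) = a_3 = 4
y_4 = S_3(2) = 2
t_q=1/4 is in segment 0 (τ=1/4); S_0(τ)=16643/17024

y_0=0 y_1=3 y_2=-4 y_3=4 y_4=2
S(1/4) = 16643/17024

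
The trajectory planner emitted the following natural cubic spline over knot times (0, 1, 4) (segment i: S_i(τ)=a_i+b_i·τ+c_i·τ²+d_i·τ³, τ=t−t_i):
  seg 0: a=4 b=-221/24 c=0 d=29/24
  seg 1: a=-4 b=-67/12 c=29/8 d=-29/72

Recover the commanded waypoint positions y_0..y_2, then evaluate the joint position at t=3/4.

y_0 = S_0(0) = a_0 = 4
y_1 = S_1(0) = a_1 = -4
y_2 = S_1(3) = 1
t_q=3/4 is in segment 0 (τ=3/4); S_0(τ)=-1227/512

y_0=4 y_1=-4 y_2=1
S(3/4) = -1227/512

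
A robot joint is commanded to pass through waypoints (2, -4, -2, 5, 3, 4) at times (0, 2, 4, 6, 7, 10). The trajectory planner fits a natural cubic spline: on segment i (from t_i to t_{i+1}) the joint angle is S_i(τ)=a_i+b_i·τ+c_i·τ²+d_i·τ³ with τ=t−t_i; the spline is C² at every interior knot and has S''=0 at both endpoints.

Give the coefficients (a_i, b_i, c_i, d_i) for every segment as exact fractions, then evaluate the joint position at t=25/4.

Δ: Δ0=-3, Δ1=1, Δ2=7/2, Δ3=-2, Δ4=1/3
row 1: diag=8, rhs=24; c'=1/4, d'=3
row 2: denom=8−2·1/4=15/2; d'=(15−2·3)/(15/2)=6/5
row 3: denom=6−2·4/15=82/15; d'=(-33−2·6/5)/(82/15)=-531/82
row 4: denom=8−1·15/82=641/82; d'=(14−1·-531/82)/(641/82)=1679/641
back: M4=1679/641
back: M3=-531/82−15/82·1679/641=-4458/641
back: M2=6/5−4/15·-4458/641=1958/641
back: M1=3−1/4·1958/641=2867/1282
M: M0=0, M1=2867/1282, M2=1958/641, M3=-4458/641, M4=1679/641, M5=0
seg 0: a=2, c=M0/2=0, d=(M1−M0)/(6·2)=2867/15384, b=Δ0−h0·(2M0+M1)/6=-14405/3846
seg 1: a=-4, c=M1/2=2867/2564, d=(M2−M1)/(6·2)=1049/15384, b=Δ1−h1·(2M1+M2)/6=-2902/1923
seg 2: a=-2, c=M2/2=979/641, d=(M3−M2)/(6·2)=-1604/1923, b=Δ2−h2·(2M2+M3)/6=14545/3846
seg 3: a=5, c=M3/2=-2229/641, d=(M4−M3)/(6·1)=6137/3846, b=Δ3−h3·(2M3+M4)/6=-455/3846
seg 4: a=3, c=M4/2=1679/1282, d=(M5−M4)/(6·3)=-1679/11538, b=Δ4−h4·(2M4+M5)/6=-4396/1923
t_q=25/4 → seg 3, τ=1/4; S=5+-455/3846·τ+-2229/641·τ²+6137/3846·τ³=392027/82048

  seg 0: a=2 b=-14405/3846 c=0 d=2867/15384
  seg 1: a=-4 b=-2902/1923 c=2867/2564 d=1049/15384
  seg 2: a=-2 b=14545/3846 c=979/641 d=-1604/1923
  seg 3: a=5 b=-455/3846 c=-2229/641 d=6137/3846
  seg 4: a=3 b=-4396/1923 c=1679/1282 d=-1679/11538
S(25/4) = 392027/82048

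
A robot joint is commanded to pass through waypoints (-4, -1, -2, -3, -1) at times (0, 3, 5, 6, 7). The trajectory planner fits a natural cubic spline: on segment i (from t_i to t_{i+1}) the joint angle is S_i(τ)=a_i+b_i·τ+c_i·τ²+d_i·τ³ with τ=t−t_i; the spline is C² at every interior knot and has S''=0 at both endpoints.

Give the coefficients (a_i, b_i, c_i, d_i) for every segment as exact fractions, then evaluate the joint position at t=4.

Δ: Δ0=1, Δ1=-1/2, Δ2=-1, Δ3=2
row 1: diag=10, rhs=-9; c'=1/5, d'=-9/10
row 2: denom=6−2·1/5=28/5; d'=(-3−2·-9/10)/(28/5)=-3/14
row 3: denom=4−1·5/28=107/28; d'=(18−1·-3/14)/(107/28)=510/107
back: M3=510/107
back: M2=-3/14−5/28·510/107=-114/107
back: M1=-9/10−1/5·-114/107=-147/214
M: M0=0, M1=-147/214, M2=-114/107, M3=510/107, M4=0
seg 0: a=-4, c=M0/2=0, d=(M1−M0)/(6·3)=-49/1284, b=Δ0−h0·(2M0+M1)/6=575/428
seg 1: a=-1, c=M1/2=-147/428, d=(M2−M1)/(6·2)=-27/856, b=Δ1−h1·(2M1+M2)/6=67/214
seg 2: a=-2, c=M2/2=-57/107, d=(M3−M2)/(6·1)=104/107, b=Δ2−h2·(2M2+M3)/6=-154/107
seg 3: a=-3, c=M3/2=255/107, d=(M4−M3)/(6·1)=-85/107, b=Δ3−h3·(2M3+M4)/6=44/107
t_q=4 → seg 1, τ=1; S=-1+67/214·τ+-147/428·τ²+-27/856·τ³=-909/856

  seg 0: a=-4 b=575/428 c=0 d=-49/1284
  seg 1: a=-1 b=67/214 c=-147/428 d=-27/856
  seg 2: a=-2 b=-154/107 c=-57/107 d=104/107
  seg 3: a=-3 b=44/107 c=255/107 d=-85/107
S(4) = -909/856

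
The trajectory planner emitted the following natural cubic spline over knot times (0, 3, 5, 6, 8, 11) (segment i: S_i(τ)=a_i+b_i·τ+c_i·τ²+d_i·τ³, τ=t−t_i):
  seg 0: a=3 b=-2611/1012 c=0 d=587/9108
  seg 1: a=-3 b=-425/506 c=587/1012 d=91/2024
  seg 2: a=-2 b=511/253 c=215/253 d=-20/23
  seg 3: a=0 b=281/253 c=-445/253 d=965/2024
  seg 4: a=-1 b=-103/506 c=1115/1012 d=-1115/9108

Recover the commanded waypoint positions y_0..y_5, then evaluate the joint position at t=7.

y_0=3 y_1=-3 y_2=-2 y_3=0 y_4=-1 y_5=5
S(7) = -347/2024

y_0 = S_0(0) = a_0 = 3
y_1 = S_1(0) = a_1 = -3
y_2 = S_2(0) = a_2 = -2
y_3 = S_3(0) = a_3 = 0
y_4 = S_4(0) = a_4 = -1
y_5 = S_4(3) = 5
t_q=7 is in segment 3 (τ=1); S_3(τ)=-347/2024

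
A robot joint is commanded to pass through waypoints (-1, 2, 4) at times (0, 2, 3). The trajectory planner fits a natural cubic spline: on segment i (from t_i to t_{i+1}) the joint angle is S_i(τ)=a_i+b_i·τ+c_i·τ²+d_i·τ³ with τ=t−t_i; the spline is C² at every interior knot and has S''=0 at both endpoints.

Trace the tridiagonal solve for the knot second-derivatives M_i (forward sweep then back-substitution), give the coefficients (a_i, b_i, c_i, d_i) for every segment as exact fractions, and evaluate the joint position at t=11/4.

Δ: Δ0=3/2, Δ1=2
row 1: diag=6, rhs=3; c'=1/6, d'=1/2
back: M1=1/2
M: M0=0, M1=1/2, M2=0
seg 0: a=-1, c=M0/2=0, d=(M1−M0)/(6·2)=1/24, b=Δ0−h0·(2M0+M1)/6=4/3
seg 1: a=2, c=M1/2=1/4, d=(M2−M1)/(6·1)=-1/12, b=Δ1−h1·(2M1+M2)/6=11/6
t_q=11/4 → seg 1, τ=3/4; S=2+11/6·τ+1/4·τ²+-1/12·τ³=891/256

  seg 0: a=-1 b=4/3 c=0 d=1/24
  seg 1: a=2 b=11/6 c=1/4 d=-1/12
S(11/4) = 891/256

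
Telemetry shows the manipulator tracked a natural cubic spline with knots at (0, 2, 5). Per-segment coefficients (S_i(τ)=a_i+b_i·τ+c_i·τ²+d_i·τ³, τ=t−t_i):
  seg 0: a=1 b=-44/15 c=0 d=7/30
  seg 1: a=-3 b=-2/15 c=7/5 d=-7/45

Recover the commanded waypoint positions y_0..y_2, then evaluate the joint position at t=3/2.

y_0=1 y_1=-3 y_2=5
S(3/2) = -209/80

y_0 = S_0(0) = a_0 = 1
y_1 = S_1(0) = a_1 = -3
y_2 = S_1(3) = 5
t_q=3/2 is in segment 0 (τ=3/2); S_0(τ)=-209/80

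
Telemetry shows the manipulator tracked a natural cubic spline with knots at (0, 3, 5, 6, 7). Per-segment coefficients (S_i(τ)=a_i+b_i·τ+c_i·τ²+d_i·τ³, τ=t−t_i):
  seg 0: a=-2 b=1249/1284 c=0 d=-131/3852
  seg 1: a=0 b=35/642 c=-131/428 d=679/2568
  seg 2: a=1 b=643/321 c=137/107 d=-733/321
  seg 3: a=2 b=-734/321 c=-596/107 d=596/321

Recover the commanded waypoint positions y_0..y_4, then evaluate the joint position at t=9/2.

y_0=-2 y_1=0 y_2=1 y_3=2 y_4=-4
S(9/2) = 1955/6848

y_0 = S_0(0) = a_0 = -2
y_1 = S_1(0) = a_1 = 0
y_2 = S_2(0) = a_2 = 1
y_3 = S_3(0) = a_3 = 2
y_4 = S_3(1) = -4
t_q=9/2 is in segment 1 (τ=3/2); S_1(τ)=1955/6848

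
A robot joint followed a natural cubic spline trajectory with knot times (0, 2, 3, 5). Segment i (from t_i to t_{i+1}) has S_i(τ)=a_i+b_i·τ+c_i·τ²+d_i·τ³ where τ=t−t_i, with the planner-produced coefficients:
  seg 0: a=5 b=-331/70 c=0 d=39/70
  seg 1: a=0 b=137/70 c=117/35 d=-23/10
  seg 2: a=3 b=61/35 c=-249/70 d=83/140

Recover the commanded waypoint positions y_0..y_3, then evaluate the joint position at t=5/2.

y_0 = S_0(0) = a_0 = 5
y_1 = S_1(0) = a_1 = 0
y_2 = S_2(0) = a_2 = 3
y_3 = S_2(2) = -3
t_q=5/2 is in segment 1 (τ=1/2); S_1(τ)=171/112

y_0=5 y_1=0 y_2=3 y_3=-3
S(5/2) = 171/112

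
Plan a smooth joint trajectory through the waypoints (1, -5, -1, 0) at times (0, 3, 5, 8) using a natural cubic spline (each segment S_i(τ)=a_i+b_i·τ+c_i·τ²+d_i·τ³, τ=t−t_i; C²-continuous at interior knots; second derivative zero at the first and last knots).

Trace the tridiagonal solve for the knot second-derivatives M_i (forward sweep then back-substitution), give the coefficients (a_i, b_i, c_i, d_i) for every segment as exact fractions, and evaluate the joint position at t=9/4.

Δ: Δ0=-2, Δ1=2, Δ2=1/3
row 1: diag=10, rhs=24; c'=1/5, d'=12/5
row 2: denom=10−2·1/5=48/5; d'=(-10−2·12/5)/(48/5)=-37/24
back: M2=-37/24
back: M1=12/5−1/5·-37/24=65/24
M: M0=0, M1=65/24, M2=-37/24, M3=0
seg 0: a=1, c=M0/2=0, d=(M1−M0)/(6·3)=65/432, b=Δ0−h0·(2M0+M1)/6=-161/48
seg 1: a=-5, c=M1/2=65/48, d=(M2−M1)/(6·2)=-17/48, b=Δ1−h1·(2M1+M2)/6=17/24
seg 2: a=-1, c=M2/2=-37/48, d=(M3−M2)/(6·3)=37/432, b=Δ2−h2·(2M2+M3)/6=15/8
t_q=9/4 → seg 0, τ=9/4; S=1+-161/48·τ+0·τ²+65/432·τ³=-4949/1024

  seg 0: a=1 b=-161/48 c=0 d=65/432
  seg 1: a=-5 b=17/24 c=65/48 d=-17/48
  seg 2: a=-1 b=15/8 c=-37/48 d=37/432
S(9/4) = -4949/1024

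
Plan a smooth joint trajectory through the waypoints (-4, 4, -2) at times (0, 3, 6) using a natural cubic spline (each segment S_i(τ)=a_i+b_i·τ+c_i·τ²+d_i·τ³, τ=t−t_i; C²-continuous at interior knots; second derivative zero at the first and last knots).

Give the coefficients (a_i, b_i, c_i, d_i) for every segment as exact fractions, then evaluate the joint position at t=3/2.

  seg 0: a=-4 b=23/6 c=0 d=-7/54
  seg 1: a=4 b=1/3 c=-7/6 d=7/54
S(3/2) = 21/16

Δ: Δ0=8/3, Δ1=-2
row 1: diag=12, rhs=-28; c'=1/4, d'=-7/3
back: M1=-7/3
M: M0=0, M1=-7/3, M2=0
seg 0: a=-4, c=M0/2=0, d=(M1−M0)/(6·3)=-7/54, b=Δ0−h0·(2M0+M1)/6=23/6
seg 1: a=4, c=M1/2=-7/6, d=(M2−M1)/(6·3)=7/54, b=Δ1−h1·(2M1+M2)/6=1/3
t_q=3/2 → seg 0, τ=3/2; S=-4+23/6·τ+0·τ²+-7/54·τ³=21/16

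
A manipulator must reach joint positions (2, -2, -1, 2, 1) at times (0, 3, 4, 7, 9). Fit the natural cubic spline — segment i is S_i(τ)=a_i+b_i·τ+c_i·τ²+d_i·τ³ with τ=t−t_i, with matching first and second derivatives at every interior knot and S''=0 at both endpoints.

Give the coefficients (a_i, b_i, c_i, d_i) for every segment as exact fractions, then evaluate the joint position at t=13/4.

Δ: Δ0=-4/3, Δ1=1, Δ2=1, Δ3=-1/2
row 1: diag=8, rhs=14; c'=1/8, d'=7/4
row 2: denom=8−1·1/8=63/8; d'=(0−1·7/4)/(63/8)=-2/9
row 3: denom=10−3·8/21=62/7; d'=(-9−3·-2/9)/(62/7)=-175/186
back: M3=-175/186
back: M2=-2/9−8/21·-175/186=38/279
back: M1=7/4−1/8·38/279=967/558
M: M0=0, M1=967/558, M2=38/279, M3=-175/186, M4=0
seg 0: a=2, c=M0/2=0, d=(M1−M0)/(6·3)=967/10044, b=Δ0−h0·(2M0+M1)/6=-2455/1116
seg 1: a=-2, c=M1/2=967/1116, d=(M2−M1)/(6·1)=-33/124, b=Δ1−h1·(2M1+M2)/6=223/558
seg 2: a=-1, c=M2/2=19/279, d=(M3−M2)/(6·3)=-601/10044, b=Δ2−h2·(2M2+M3)/6=1489/1116
seg 3: a=2, c=M3/2=-175/372, d=(M4−M3)/(6·2)=175/2232, b=Δ3−h3·(2M3+M4)/6=71/558
t_q=13/4 → seg 1, τ=1/4; S=-2+223/558·τ+967/1116·τ²+-33/124·τ³=-44047/23808

  seg 0: a=2 b=-2455/1116 c=0 d=967/10044
  seg 1: a=-2 b=223/558 c=967/1116 d=-33/124
  seg 2: a=-1 b=1489/1116 c=19/279 d=-601/10044
  seg 3: a=2 b=71/558 c=-175/372 d=175/2232
S(13/4) = -44047/23808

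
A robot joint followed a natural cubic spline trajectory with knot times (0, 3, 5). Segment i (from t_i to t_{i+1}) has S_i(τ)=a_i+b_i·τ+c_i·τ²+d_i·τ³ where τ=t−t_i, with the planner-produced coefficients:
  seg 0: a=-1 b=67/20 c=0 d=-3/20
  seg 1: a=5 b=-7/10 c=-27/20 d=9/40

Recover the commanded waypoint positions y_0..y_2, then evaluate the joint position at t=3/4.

y_0=-1 y_1=5 y_2=0
S(3/4) = 371/256

y_0 = S_0(0) = a_0 = -1
y_1 = S_1(0) = a_1 = 5
y_2 = S_1(2) = 0
t_q=3/4 is in segment 0 (τ=3/4); S_0(τ)=371/256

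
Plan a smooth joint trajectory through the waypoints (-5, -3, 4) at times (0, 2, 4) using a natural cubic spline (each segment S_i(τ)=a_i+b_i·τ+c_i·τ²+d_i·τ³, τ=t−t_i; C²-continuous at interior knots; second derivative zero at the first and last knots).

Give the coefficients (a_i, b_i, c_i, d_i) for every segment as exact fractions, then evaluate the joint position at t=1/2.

Δ: Δ0=1, Δ1=7/2
row 1: diag=8, rhs=15; c'=1/4, d'=15/8
back: M1=15/8
M: M0=0, M1=15/8, M2=0
seg 0: a=-5, c=M0/2=0, d=(M1−M0)/(6·2)=5/32, b=Δ0−h0·(2M0+M1)/6=3/8
seg 1: a=-3, c=M1/2=15/16, d=(M2−M1)/(6·2)=-5/32, b=Δ1−h1·(2M1+M2)/6=9/4
t_q=1/2 → seg 0, τ=1/2; S=-5+3/8·τ+0·τ²+5/32·τ³=-1227/256

  seg 0: a=-5 b=3/8 c=0 d=5/32
  seg 1: a=-3 b=9/4 c=15/16 d=-5/32
S(1/2) = -1227/256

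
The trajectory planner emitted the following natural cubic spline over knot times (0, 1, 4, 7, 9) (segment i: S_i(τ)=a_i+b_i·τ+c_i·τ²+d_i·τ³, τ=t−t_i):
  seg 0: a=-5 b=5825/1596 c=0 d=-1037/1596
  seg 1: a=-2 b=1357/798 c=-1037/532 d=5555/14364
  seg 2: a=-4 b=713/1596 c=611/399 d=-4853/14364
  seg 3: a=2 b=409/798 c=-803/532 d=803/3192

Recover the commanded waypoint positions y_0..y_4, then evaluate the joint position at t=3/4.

y_0 = S_0(0) = a_0 = -5
y_1 = S_1(0) = a_1 = -2
y_2 = S_2(0) = a_2 = -4
y_3 = S_3(0) = a_3 = 2
y_4 = S_3(2) = -1
t_q=3/4 is in segment 0 (τ=3/4); S_0(τ)=-12339/4864

y_0=-5 y_1=-2 y_2=-4 y_3=2 y_4=-1
S(3/4) = -12339/4864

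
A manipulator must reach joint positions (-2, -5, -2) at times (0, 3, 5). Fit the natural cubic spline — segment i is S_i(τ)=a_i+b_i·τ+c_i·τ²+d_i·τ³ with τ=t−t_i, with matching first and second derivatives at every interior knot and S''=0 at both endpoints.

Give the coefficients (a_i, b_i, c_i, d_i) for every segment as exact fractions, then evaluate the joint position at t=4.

  seg 0: a=-2 b=-7/4 c=0 d=1/12
  seg 1: a=-5 b=1/2 c=3/4 d=-1/8
S(4) = -31/8

Δ: Δ0=-1, Δ1=3/2
row 1: diag=10, rhs=15; c'=1/5, d'=3/2
back: M1=3/2
M: M0=0, M1=3/2, M2=0
seg 0: a=-2, c=M0/2=0, d=(M1−M0)/(6·3)=1/12, b=Δ0−h0·(2M0+M1)/6=-7/4
seg 1: a=-5, c=M1/2=3/4, d=(M2−M1)/(6·2)=-1/8, b=Δ1−h1·(2M1+M2)/6=1/2
t_q=4 → seg 1, τ=1; S=-5+1/2·τ+3/4·τ²+-1/8·τ³=-31/8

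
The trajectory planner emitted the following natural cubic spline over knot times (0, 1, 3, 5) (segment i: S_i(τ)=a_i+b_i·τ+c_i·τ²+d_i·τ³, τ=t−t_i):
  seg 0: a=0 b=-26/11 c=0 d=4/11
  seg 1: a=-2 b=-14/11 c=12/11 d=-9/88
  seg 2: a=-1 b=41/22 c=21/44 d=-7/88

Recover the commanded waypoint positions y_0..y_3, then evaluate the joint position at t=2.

y_0 = S_0(0) = a_0 = 0
y_1 = S_1(0) = a_1 = -2
y_2 = S_2(0) = a_2 = -1
y_3 = S_2(2) = 4
t_q=2 is in segment 1 (τ=1); S_1(τ)=-201/88

y_0=0 y_1=-2 y_2=-1 y_3=4
S(2) = -201/88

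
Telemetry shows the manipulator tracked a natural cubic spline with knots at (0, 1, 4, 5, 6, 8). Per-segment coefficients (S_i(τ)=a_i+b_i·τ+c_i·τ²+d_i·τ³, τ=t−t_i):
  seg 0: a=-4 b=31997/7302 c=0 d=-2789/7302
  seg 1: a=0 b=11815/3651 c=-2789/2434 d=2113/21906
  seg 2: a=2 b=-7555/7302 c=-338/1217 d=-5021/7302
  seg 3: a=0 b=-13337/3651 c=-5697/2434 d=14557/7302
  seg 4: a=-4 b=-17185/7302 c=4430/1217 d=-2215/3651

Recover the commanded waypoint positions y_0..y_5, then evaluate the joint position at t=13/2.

y_0 = S_0(0) = a_0 = -4
y_1 = S_1(0) = a_1 = 0
y_2 = S_2(0) = a_2 = 2
y_3 = S_3(0) = a_3 = 0
y_4 = S_4(0) = a_4 = -4
y_5 = S_4(2) = 1
t_q=13/2 is in segment 4 (τ=1/2); S_4(τ)=-42279/9736

y_0=-4 y_1=0 y_2=2 y_3=0 y_4=-4 y_5=1
S(13/2) = -42279/9736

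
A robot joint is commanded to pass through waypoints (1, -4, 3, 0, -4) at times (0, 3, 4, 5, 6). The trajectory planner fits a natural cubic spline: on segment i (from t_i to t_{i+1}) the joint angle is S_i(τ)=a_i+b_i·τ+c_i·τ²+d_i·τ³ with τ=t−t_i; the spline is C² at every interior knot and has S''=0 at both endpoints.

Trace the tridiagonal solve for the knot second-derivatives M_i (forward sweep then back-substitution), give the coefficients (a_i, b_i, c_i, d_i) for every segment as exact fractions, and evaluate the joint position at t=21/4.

Δ: Δ0=-5/3, Δ1=7, Δ2=-3, Δ3=-4
row 1: diag=8, rhs=52; c'=1/8, d'=13/2
row 2: denom=4−1·1/8=31/8; d'=(-60−1·13/2)/(31/8)=-532/31
row 3: denom=4−1·8/31=116/31; d'=(-6−1·-532/31)/(116/31)=173/58
back: M3=173/58
back: M2=-532/31−8/31·173/58=-520/29
back: M1=13/2−1/8·-520/29=507/58
M: M0=0, M1=507/58, M2=-520/29, M3=173/58, M4=0
seg 0: a=1, c=M0/2=0, d=(M1−M0)/(6·3)=169/348, b=Δ0−h0·(2M0+M1)/6=-2101/348
seg 1: a=-4, c=M1/2=507/116, d=(M2−M1)/(6·1)=-1547/348, b=Δ1−h1·(2M1+M2)/6=1231/174
seg 2: a=3, c=M2/2=-260/29, d=(M3−M2)/(6·1)=1213/348, b=Δ2−h2·(2M2+M3)/6=863/348
seg 3: a=0, c=M3/2=173/116, d=(M4−M3)/(6·1)=-173/348, b=Δ3−h3·(2M3+M4)/6=-869/174
t_q=21/4 → seg 3, τ=1/4; S=0+-869/174·τ+173/116·τ²+-173/348·τ³=-8635/7424

  seg 0: a=1 b=-2101/348 c=0 d=169/348
  seg 1: a=-4 b=1231/174 c=507/116 d=-1547/348
  seg 2: a=3 b=863/348 c=-260/29 d=1213/348
  seg 3: a=0 b=-869/174 c=173/116 d=-173/348
S(21/4) = -8635/7424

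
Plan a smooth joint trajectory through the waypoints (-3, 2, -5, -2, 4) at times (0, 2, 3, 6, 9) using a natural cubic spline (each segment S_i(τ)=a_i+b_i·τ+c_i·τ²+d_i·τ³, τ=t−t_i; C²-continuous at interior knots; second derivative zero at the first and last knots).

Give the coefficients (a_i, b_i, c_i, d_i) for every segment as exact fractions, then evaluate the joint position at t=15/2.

  seg 0: a=-3 b=519/85 c=0 d=-613/680
  seg 1: a=2 b=-801/170 c=-1839/340 d=1061/340
  seg 2: a=-5 b=-2097/340 c=336/85 d=-319/612
  seg 3: a=-2 b=591/170 c=-251/340 d=251/3060
S(15/2) = 4979/2720

Δ: Δ0=5/2, Δ1=-7, Δ2=1, Δ3=2
row 1: diag=6, rhs=-57; c'=1/6, d'=-19/2
row 2: denom=8−1·1/6=47/6; d'=(48−1·-19/2)/(47/6)=345/47
row 3: denom=12−3·18/47=510/47; d'=(6−3·345/47)/(510/47)=-251/170
back: M3=-251/170
back: M2=345/47−18/47·-251/170=672/85
back: M1=-19/2−1/6·672/85=-1839/170
M: M0=0, M1=-1839/170, M2=672/85, M3=-251/170, M4=0
seg 0: a=-3, c=M0/2=0, d=(M1−M0)/(6·2)=-613/680, b=Δ0−h0·(2M0+M1)/6=519/85
seg 1: a=2, c=M1/2=-1839/340, d=(M2−M1)/(6·1)=1061/340, b=Δ1−h1·(2M1+M2)/6=-801/170
seg 2: a=-5, c=M2/2=336/85, d=(M3−M2)/(6·3)=-319/612, b=Δ2−h2·(2M2+M3)/6=-2097/340
seg 3: a=-2, c=M3/2=-251/340, d=(M4−M3)/(6·3)=251/3060, b=Δ3−h3·(2M3+M4)/6=591/170
t_q=15/2 → seg 3, τ=3/2; S=-2+591/170·τ+-251/340·τ²+251/3060·τ³=4979/2720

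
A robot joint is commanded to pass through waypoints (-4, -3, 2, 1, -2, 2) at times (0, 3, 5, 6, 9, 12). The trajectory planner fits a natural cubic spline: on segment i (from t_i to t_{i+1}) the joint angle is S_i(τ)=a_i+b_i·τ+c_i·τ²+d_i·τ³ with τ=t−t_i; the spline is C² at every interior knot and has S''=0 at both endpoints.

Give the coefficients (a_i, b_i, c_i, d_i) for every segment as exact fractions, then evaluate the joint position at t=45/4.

  seg 0: a=-4 b=-293/396 c=0 d=425/3564
  seg 1: a=-3 b=491/198 c=425/396 d=-421/792
  seg 2: a=2 b=13/33 c=-419/198 d=13/18
  seg 3: a=1 b=-331/198 c=5/99 d=103/1782
  seg 4: a=-2 b=19/99 c=113/198 d=-113/1782
S(45/4) = 843/1408

Δ: Δ0=1/3, Δ1=5/2, Δ2=-1, Δ3=-1, Δ4=4/3
row 1: diag=10, rhs=13; c'=1/5, d'=13/10
row 2: denom=6−2·1/5=28/5; d'=(-21−2·13/10)/(28/5)=-59/14
row 3: denom=8−1·5/28=219/28; d'=(0−1·-59/14)/(219/28)=118/219
row 4: denom=12−3·28/73=792/73; d'=(14−3·118/219)/(792/73)=113/99
back: M4=113/99
back: M3=118/219−28/73·113/99=10/99
back: M2=-59/14−5/28·10/99=-419/99
back: M1=13/10−1/5·-419/99=425/198
M: M0=0, M1=425/198, M2=-419/99, M3=10/99, M4=113/99, M5=0
seg 0: a=-4, c=M0/2=0, d=(M1−M0)/(6·3)=425/3564, b=Δ0−h0·(2M0+M1)/6=-293/396
seg 1: a=-3, c=M1/2=425/396, d=(M2−M1)/(6·2)=-421/792, b=Δ1−h1·(2M1+M2)/6=491/198
seg 2: a=2, c=M2/2=-419/198, d=(M3−M2)/(6·1)=13/18, b=Δ2−h2·(2M2+M3)/6=13/33
seg 3: a=1, c=M3/2=5/99, d=(M4−M3)/(6·3)=103/1782, b=Δ3−h3·(2M3+M4)/6=-331/198
seg 4: a=-2, c=M4/2=113/198, d=(M5−M4)/(6·3)=-113/1782, b=Δ4−h4·(2M4+M5)/6=19/99
t_q=45/4 → seg 4, τ=9/4; S=-2+19/99·τ+113/198·τ²+-113/1782·τ³=843/1408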